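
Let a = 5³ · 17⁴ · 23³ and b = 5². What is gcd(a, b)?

25

min exponent per shared prime: 5² = 25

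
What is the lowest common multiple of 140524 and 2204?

140524 = 2² · 19 · 43²; 2204 = 2² · 19 · 29
max exponents: 2² · 19 · 29 · 43² = 4075196

4075196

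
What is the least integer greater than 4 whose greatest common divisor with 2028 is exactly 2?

gcd(a, 2028) = 2 forces 2 | a; write a = 2s. Then gcd(2s, 2·1014) = 2·gcd(s, 1014), so need gcd(s, 1014) = 1.
2s > 4 gives s ≥ 3. The least s ≥ 3 coprime to 1014 is 5, so a = 2·5 = 10.

10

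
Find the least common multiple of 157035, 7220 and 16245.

157035 = 3 · 5 · 19² · 29; 7220 = 2² · 5 · 19²; 16245 = 3² · 5 · 19²
lcm takes max exponent of each prime: 2² · 3² · 5 · 19² · 29 = 1884420

1884420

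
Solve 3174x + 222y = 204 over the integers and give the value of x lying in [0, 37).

Reduce mod 222: 3174x ≡ 204 (mod 222). With g = gcd(3174, 222) = 6 dividing 204, divide through: 529x ≡ 34 (mod 37).
Since gcd(529, 37) = 1, x ≡ 34·(529)⁻¹ ≡ 30 (mod 37). Smallest non-negative: 30.

30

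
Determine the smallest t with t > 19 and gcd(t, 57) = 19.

gcd(t, 57) = 19 forces 19 | t; write t = 19s. Then gcd(19s, 19·3) = 19·gcd(s, 3), so need gcd(s, 3) = 1.
19s > 19 gives s ≥ 2. The least s ≥ 2 coprime to 3 is 2, so t = 19·2 = 38.

38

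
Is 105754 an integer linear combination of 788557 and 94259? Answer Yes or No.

Yes

gcd(788557, 94259): 788557 = 8·94259 + 34485; 94259 = 2·34485 + 25289; 34485 = 1·25289 + 9196; 25289 = 2·9196 + 6897; 9196 = 1·6897 + 2299; 6897 = 3·2299 + 0 → 2299
2299 divides 105754, so a solution exists.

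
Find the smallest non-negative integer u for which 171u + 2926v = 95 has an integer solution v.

Euclid: 2926 = 17·171 + 19; 171 = 9·19 + 0 → gcd = 19; 95 = 19·5.
Back-substitution yields 171·(-17) + 2926·(1) = 19, so one solution is u = -17·5 = -85, v = 1·5 = 5.
Solutions in u differ by 2926/19 = 154; the one in [0, 154) is -85 mod 154 = 69.

69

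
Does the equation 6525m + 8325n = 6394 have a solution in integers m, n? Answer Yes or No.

gcd(6525, 8325): 8325 = 1·6525 + 1800; 6525 = 3·1800 + 1125; 1800 = 1·1125 + 675; 1125 = 1·675 + 450; 675 = 1·450 + 225; 450 = 2·225 + 0 → 225
225 does not divide 6394, so a solution does not exist.

No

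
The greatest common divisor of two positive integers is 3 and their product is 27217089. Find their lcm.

For any two positive integers, gcd × lcm equals their product. Hence lcm = 27217089 / 3 = 9072363.

9072363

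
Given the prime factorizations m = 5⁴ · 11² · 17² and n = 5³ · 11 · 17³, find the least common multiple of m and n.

max exponent per prime: 5⁴ · 11² · 17³ = 371545625

371545625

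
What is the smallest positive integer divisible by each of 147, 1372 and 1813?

152292

147 = 3 · 7²; 1372 = 2² · 7³; 1813 = 7² · 37
lcm takes max exponent of each prime: 2² · 3 · 7³ · 37 = 152292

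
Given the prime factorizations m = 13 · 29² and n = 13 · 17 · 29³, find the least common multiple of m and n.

5389969

max exponent per prime: 13 · 17 · 29³ = 5389969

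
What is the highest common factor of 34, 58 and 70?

2

34 = 2 · 17; 58 = 2 · 29; 70 = 2 · 5 · 7
gcd takes min exponent of each prime: 2 = 2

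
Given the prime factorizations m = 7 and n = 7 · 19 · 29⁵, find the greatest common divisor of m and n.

min exponent per shared prime: 7 = 7

7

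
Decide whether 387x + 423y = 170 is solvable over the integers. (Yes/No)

No

gcd(387, 423): 423 = 1·387 + 36; 387 = 10·36 + 27; 36 = 1·27 + 9; 27 = 3·9 + 0 → 9
9 does not divide 170, so a solution does not exist.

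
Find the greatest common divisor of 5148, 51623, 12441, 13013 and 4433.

143

gcd(5148, 51623): 51623 = 10·5148 + 143; 5148 = 36·143 + 0 → 143
gcd(143, 12441): 12441 = 87·143 + 0 → 143
gcd(143, 13013): 13013 = 91·143 + 0 → 143
gcd(143, 4433): 4433 = 31·143 + 0 → 143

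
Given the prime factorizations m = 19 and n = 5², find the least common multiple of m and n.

475

max exponent per prime: 5² · 19 = 475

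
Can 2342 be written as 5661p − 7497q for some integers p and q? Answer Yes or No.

No

gcd(5661, 7497): 7497 = 1·5661 + 1836; 5661 = 3·1836 + 153; 1836 = 12·153 + 0 → 153
153 does not divide 2342, so a solution does not exist.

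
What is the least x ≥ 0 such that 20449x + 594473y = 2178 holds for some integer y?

2413

Euclid: 594473 = 29·20449 + 1452; 20449 = 14·1452 + 121; 1452 = 12·121 + 0 → gcd = 121; 2178 = 121·18.
Back-substitution yields 20449·(407) + 594473·(-14) = 121, so one solution is x = 407·18 = 7326, y = -14·18 = -252.
Solutions in x differ by 594473/121 = 4913; the one in [0, 4913) is 7326 mod 4913 = 2413.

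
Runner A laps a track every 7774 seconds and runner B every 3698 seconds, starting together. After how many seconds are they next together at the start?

gcd first: 7774 = 2·3698 + 378; 3698 = 9·378 + 296; 378 = 1·296 + 82; 296 = 3·82 + 50; 82 = 1·50 + 32; 50 = 1·32 + 18; 32 = 1·18 + 14; 18 = 1·14 + 4; 14 = 3·4 + 2; 4 = 2·2 + 0 → gcd = 2
lcm = 7774·3698/gcd = 28748252/2 = 14374126

14374126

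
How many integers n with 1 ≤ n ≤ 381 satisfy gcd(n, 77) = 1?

77 = 7·11. Inclusion–exclusion on these primes:
381 − ⌊381/7⌋ − ⌊381/11⌋ + ⌊381/77⌋ = 297

297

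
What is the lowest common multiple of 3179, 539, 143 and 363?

3179 = 11 · 17²; 539 = 7² · 11; 143 = 11 · 13; 363 = 3 · 11²
lcm takes max exponent of each prime: 3 · 7² · 11² · 13 · 17² = 66825759

66825759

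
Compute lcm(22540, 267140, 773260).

22540 = 2² · 5 · 7² · 23; 267140 = 2² · 5 · 19² · 37; 773260 = 2² · 5 · 23 · 41²
lcm takes max exponent of each prime: 2² · 5 · 7² · 19² · 23 · 37 · 41² = 506093257180

506093257180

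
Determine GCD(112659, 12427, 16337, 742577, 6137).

112659 = 3 · 17 · 47²; 12427 = 17² · 43; 16337 = 17 · 31²; 742577 = 11² · 17 · 19²; 6137 = 17 · 19²
gcd takes min exponent of each prime: 17 = 17

17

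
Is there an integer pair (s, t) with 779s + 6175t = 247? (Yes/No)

Yes

gcd(779, 6175): 6175 = 7·779 + 722; 779 = 1·722 + 57; 722 = 12·57 + 38; 57 = 1·38 + 19; 38 = 2·19 + 0 → 19
19 divides 247, so a solution exists.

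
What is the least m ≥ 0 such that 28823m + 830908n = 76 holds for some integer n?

Euclid: 830908 = 28·28823 + 23864; 28823 = 1·23864 + 4959; 23864 = 4·4959 + 4028; 4959 = 1·4028 + 931; 4028 = 4·931 + 304; 931 = 3·304 + 19; 304 = 16·19 + 0 → gcd = 19; 76 = 19·4.
Back-substitution yields 28823·(2681) + 830908·(-93) = 19, so one solution is m = 2681·4 = 10724, n = -93·4 = -372.
Solutions in m differ by 830908/19 = 43732; the one in [0, 43732) is 10724 mod 43732 = 10724.

10724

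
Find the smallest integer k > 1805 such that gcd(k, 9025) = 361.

2166

9025 = 361·25. Any k with gcd(k, 9025) = 361 is a multiple of 361, say 361s, with s coprime to 25.
Need s > 1805/361, so s ≥ 6. First s ≥ 6 with gcd(s, 25) = 1 is s = 6. Thus k = 361·6 = 2166.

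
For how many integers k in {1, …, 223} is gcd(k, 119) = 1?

119 = 7·17. Inclusion–exclusion on these primes:
223 − ⌊223/7⌋ − ⌊223/17⌋ + ⌊223/119⌋ = 180

180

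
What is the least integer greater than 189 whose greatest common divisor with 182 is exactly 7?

182 = 7·26. Any m with gcd(m, 182) = 7 is a multiple of 7, say 7s, with s coprime to 26.
Need s > 189/7, so s ≥ 28. First s ≥ 28 with gcd(s, 26) = 1 is s = 29. Thus m = 7·29 = 203.

203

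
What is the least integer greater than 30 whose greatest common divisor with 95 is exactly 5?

Multiples of 5 above 30: 5·7, 5·8, … . Need the cofactor coprime to 95/5 = 19.
Checking s = 7, 8, … the first with gcd(s, 19) = 1 is s = 7, giving 35.

35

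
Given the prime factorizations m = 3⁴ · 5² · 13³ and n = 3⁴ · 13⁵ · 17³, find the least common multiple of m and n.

3693929080725

max exponent per prime: 3⁴ · 5² · 13⁵ · 17³ = 3693929080725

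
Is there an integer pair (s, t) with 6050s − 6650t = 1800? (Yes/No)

By Bézout, 6050s − 6650t = 1800 has integer solutions iff gcd(6050, 6650) | 1800.
Euclid: 6650 = 1·6050 + 600; 6050 = 10·600 + 50; 600 = 12·50 + 0. gcd = 50; 1800 mod 50 = 0. Yes.

Yes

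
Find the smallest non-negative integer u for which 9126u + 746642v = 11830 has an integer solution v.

574

Reduce mod 746642: 9126u ≡ 11830 (mod 746642). With g = gcd(9126, 746642) = 338 dividing 11830, divide through: 27u ≡ 35 (mod 2209).
Since gcd(27, 2209) = 1, u ≡ 35·(27)⁻¹ ≡ 574 (mod 2209). Smallest non-negative: 574.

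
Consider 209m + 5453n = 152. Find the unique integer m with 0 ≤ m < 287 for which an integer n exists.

79

Reduce mod 5453: 209m ≡ 152 (mod 5453). With g = gcd(209, 5453) = 19 dividing 152, divide through: 11m ≡ 8 (mod 287).
Since gcd(11, 287) = 1, m ≡ 8·(11)⁻¹ ≡ 79 (mod 287). Smallest non-negative: 79.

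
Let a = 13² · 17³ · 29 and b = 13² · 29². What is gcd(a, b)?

4901

min exponent per shared prime: 13² · 29 = 4901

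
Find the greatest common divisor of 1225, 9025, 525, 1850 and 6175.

25

1225 = 5² · 7²; 9025 = 5² · 19²; 525 = 3 · 5² · 7; 1850 = 2 · 5² · 37; 6175 = 5² · 13 · 19
gcd takes min exponent of each prime: 5² = 25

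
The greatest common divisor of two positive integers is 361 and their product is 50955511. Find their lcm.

141151

For any two positive integers, gcd × lcm equals their product. Hence lcm = 50955511 / 361 = 141151.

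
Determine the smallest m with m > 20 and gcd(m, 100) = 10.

100 = 10·10. Any m with gcd(m, 100) = 10 is a multiple of 10, say 10s, with s coprime to 10.
Need s > 20/10, so s ≥ 3. First s ≥ 3 with gcd(s, 10) = 1 is s = 3. Thus m = 10·3 = 30.

30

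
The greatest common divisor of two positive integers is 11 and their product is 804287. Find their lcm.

73117

Since gcd(m,n)·lcm(m,n) = mn, lcm = 804287/11 = 73117.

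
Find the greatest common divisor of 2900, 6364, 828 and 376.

4

2900 = 2² · 5² · 29; 6364 = 2² · 37 · 43; 828 = 2² · 3² · 23; 376 = 2³ · 47
gcd takes min exponent of each prime: 2² = 4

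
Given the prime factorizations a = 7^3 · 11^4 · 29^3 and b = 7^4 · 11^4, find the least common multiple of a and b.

857347516949

max exponent per prime: 7^4 · 11^4 · 29^3 = 857347516949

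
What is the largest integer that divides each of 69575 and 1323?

69575 = 5² · 11² · 23
1323 = 3³ · 7²
Common: 1 = 1

1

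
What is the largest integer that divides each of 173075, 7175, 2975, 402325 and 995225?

175

gcd(173075, 7175): 173075 = 24·7175 + 875; 7175 = 8·875 + 175; 875 = 5·175 + 0 → 175
gcd(175, 2975): 2975 = 17·175 + 0 → 175
gcd(175, 402325): 402325 = 2299·175 + 0 → 175
gcd(175, 995225): 995225 = 5687·175 + 0 → 175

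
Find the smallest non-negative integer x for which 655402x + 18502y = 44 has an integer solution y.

515

Reduce mod 18502: 655402x ≡ 44 (mod 18502). With g = gcd(655402, 18502) = 22 dividing 44, divide through: 29791x ≡ 2 (mod 841).
Since gcd(29791, 841) = 1, x ≡ 2·(29791)⁻¹ ≡ 515 (mod 841). Smallest non-negative: 515.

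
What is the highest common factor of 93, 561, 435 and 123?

93 = 3 · 31; 561 = 3 · 11 · 17; 435 = 3 · 5 · 29; 123 = 3 · 41
gcd takes min exponent of each prime: 3 = 3

3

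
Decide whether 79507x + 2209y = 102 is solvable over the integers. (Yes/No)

By Bézout, 79507x + 2209y = 102 has integer solutions iff gcd(79507, 2209) | 102.
Euclid: 79507 = 35·2209 + 2192; 2209 = 1·2192 + 17; 2192 = 128·17 + 16; 17 = 1·16 + 1; 16 = 16·1 + 0. gcd = 1; 102 mod 1 = 0. Yes.

Yes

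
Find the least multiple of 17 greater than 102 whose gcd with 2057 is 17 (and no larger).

Multiples of 17 above 102: 17·7, 17·8, … . Need the cofactor coprime to 2057/17 = 121.
Checking s = 7, 8, … the first with gcd(s, 121) = 1 is s = 7, giving 119.

119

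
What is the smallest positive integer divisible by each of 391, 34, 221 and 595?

lcm(391, 34) = 391·34/gcd = 13294/17 = 782
lcm(782, 221) = 782·221/gcd = 172822/17 = 10166
lcm(10166, 595) = 10166·595/gcd = 6048770/17 = 355810

355810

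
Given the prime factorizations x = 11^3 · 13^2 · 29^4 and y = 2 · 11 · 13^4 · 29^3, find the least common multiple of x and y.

max exponent per prime: 2 · 11^3 · 13^4 · 29^4 = 53774137330342

53774137330342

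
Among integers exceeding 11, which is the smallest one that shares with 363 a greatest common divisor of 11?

363 = 11·33. Any x with gcd(x, 363) = 11 is a multiple of 11, say 11s, with s coprime to 33.
Need s > 11/11, so s ≥ 2. First s ≥ 2 with gcd(s, 33) = 1 is s = 2. Thus x = 11·2 = 22.

22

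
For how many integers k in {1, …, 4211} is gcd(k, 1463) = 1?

Prime factors of 1463: 7, 11, 19. Count integers ≤ 4211 divisible by none of them.
By inclusion–exclusion: 4211 − ⌊4211/7⌋ − ⌊4211/11⌋ − ⌊4211/19⌋ + ⌊4211/77⌋ + ⌊4211/133⌋ + ⌊4211/209⌋ − ⌊4211/1463⌋ = 3110.

3110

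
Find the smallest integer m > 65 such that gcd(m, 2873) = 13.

78

gcd(m, 2873) = 13 forces 13 | m; write m = 13s. Then gcd(13s, 13·221) = 13·gcd(s, 221), so need gcd(s, 221) = 1.
13s > 65 gives s ≥ 6. The least s ≥ 6 coprime to 221 is 6, so m = 13·6 = 78.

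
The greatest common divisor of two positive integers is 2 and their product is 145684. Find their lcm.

72842

Since gcd(p,q)·lcm(p,q) = pq, lcm = 145684/2 = 72842.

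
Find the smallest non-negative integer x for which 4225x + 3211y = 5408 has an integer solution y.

18

gcd(4225, 3211) = 169 (Euclid: 4225 = 1·3211 + 1014; 3211 = 3·1014 + 169; 1014 = 6·169 + 0), and 169 | 5408.
Extended Euclid: 4225·(-3) + 3211·(4) = 169. Scale by 32: x₀ = -96.
General solution x = x₀ + 19t; reducing mod 19 gives x = 18 (and y = -22).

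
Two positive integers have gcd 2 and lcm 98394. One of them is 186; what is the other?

Using uv = gcd(u,v)·lcm(u,v) = 2·98394 = 196788, we get v = 196788/186 = 1058.

1058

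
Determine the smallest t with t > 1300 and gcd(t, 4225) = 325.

1625

Multiples of 325 above 1300: 325·5, 325·6, … . Need the cofactor coprime to 4225/325 = 13.
Checking s = 5, 6, … the first with gcd(s, 13) = 1 is s = 5, giving 1625.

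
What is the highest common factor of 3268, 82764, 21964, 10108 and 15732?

gcd(3268, 82764): 82764 = 25·3268 + 1064; 3268 = 3·1064 + 76; 1064 = 14·76 + 0 → 76
gcd(76, 21964): 21964 = 289·76 + 0 → 76
gcd(76, 10108): 10108 = 133·76 + 0 → 76
gcd(76, 15732): 15732 = 207·76 + 0 → 76

76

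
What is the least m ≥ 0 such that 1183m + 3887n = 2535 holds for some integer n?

Reduce mod 3887: 1183m ≡ 2535 (mod 3887). With g = gcd(1183, 3887) = 169 dividing 2535, divide through: 7m ≡ 15 (mod 23).
Since gcd(7, 23) = 1, m ≡ 15·(7)⁻¹ ≡ 12 (mod 23). Smallest non-negative: 12.

12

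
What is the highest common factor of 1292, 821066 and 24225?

323

gcd(1292, 821066): 821066 = 635·1292 + 646; 1292 = 2·646 + 0 → 646
gcd(646, 24225): 24225 = 37·646 + 323; 646 = 2·323 + 0 → 323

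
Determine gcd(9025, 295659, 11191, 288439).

361

gcd(9025, 295659): 295659 = 32·9025 + 6859; 9025 = 1·6859 + 2166; 6859 = 3·2166 + 361; 2166 = 6·361 + 0 → 361
gcd(361, 11191): 11191 = 31·361 + 0 → 361
gcd(361, 288439): 288439 = 799·361 + 0 → 361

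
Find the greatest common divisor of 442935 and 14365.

85

442935 = 3³ · 5 · 17 · 193
14365 = 5 · 13² · 17
Common: 5 · 17 = 85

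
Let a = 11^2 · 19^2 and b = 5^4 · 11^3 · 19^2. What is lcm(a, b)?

max exponent per prime: 5^4 · 11^3 · 19^2 = 300306875

300306875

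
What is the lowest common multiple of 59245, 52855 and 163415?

20468673125285

59245 = 5 · 17² · 41; 52855 = 5 · 11 · 31²; 163415 = 5 · 7² · 23 · 29
lcm takes max exponent of each prime: 5 · 7² · 11 · 17² · 23 · 29 · 31² · 41 = 20468673125285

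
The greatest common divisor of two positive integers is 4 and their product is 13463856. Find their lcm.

3365964

Since gcd(p,q)·lcm(p,q) = pq, lcm = 13463856/4 = 3365964.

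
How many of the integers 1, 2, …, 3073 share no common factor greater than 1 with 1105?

1105 = 5·13·17. Inclusion–exclusion on these primes:
3073 − ⌊3073/5⌋ − ⌊3073/13⌋ − ⌊3073/17⌋ + ⌊3073/65⌋ + ⌊3073/85⌋ + ⌊3073/221⌋ − ⌊3073/1105⌋ = 2137

2137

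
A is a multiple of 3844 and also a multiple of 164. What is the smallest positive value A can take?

gcd first: 3844 = 23·164 + 72; 164 = 2·72 + 20; 72 = 3·20 + 12; 20 = 1·12 + 8; 12 = 1·8 + 4; 8 = 2·4 + 0 → gcd = 4
lcm = 3844·164/gcd = 630416/4 = 157604

157604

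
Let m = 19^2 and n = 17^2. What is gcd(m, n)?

min exponent per shared prime: (none) = 1

1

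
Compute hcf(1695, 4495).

5

Euclid: 4495 = 2·1695 + 1105; 1695 = 1·1105 + 590; 1105 = 1·590 + 515; 590 = 1·515 + 75; 515 = 6·75 + 65; 75 = 1·65 + 10; 65 = 6·10 + 5; 10 = 2·5 + 0. Last nonzero remainder: 5.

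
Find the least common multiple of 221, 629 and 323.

155363

221 = 13 · 17; 629 = 17 · 37; 323 = 17 · 19
lcm takes max exponent of each prime: 13 · 17 · 19 · 37 = 155363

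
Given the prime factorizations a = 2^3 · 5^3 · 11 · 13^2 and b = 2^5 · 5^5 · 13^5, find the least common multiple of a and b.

max exponent per prime: 2^5 · 5^5 · 11 · 13^5 = 408422300000

408422300000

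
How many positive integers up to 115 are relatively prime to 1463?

Prime factors of 1463: 7, 11, 19. Count integers ≤ 115 divisible by none of them.
By inclusion–exclusion: 115 − ⌊115/7⌋ − ⌊115/11⌋ − ⌊115/19⌋ + ⌊115/77⌋ + ⌊115/133⌋ + ⌊115/209⌋ − ⌊115/1463⌋ = 84.

84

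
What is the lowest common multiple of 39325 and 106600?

12898600

39325 = 5² · 11² · 13; 106600 = 2³ · 5² · 13 · 41
max exponents: 2³ · 5² · 11² · 13 · 41 = 12898600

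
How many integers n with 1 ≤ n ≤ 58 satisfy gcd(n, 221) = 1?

51

221 = 13·17. Inclusion–exclusion on these primes:
58 − ⌊58/13⌋ − ⌊58/17⌋ + ⌊58/221⌋ = 51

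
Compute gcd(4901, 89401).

169

Euclid: 89401 = 18·4901 + 1183; 4901 = 4·1183 + 169; 1183 = 7·169 + 0. Last nonzero remainder: 169.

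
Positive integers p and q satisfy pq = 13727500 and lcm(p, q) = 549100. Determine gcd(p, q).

From gcd × lcm = pq: gcd = 13727500 / 549100 = 25.

25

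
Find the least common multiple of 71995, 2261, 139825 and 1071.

71995 = 5 · 7 · 11² · 17; 2261 = 7 · 17 · 19; 139825 = 5² · 7 · 17 · 47; 1071 = 3² · 7 · 17
lcm takes max exponent of each prime: 3² · 5² · 7 · 11² · 17 · 19 · 47 = 2893119075

2893119075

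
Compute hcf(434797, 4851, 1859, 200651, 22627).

gcd(434797, 4851): 434797 = 89·4851 + 3058; 4851 = 1·3058 + 1793; 3058 = 1·1793 + 1265; 1793 = 1·1265 + 528; 1265 = 2·528 + 209; 528 = 2·209 + 110; 209 = 1·110 + 99; 110 = 1·99 + 11; 99 = 9·11 + 0 → 11
gcd(11, 1859): 1859 = 169·11 + 0 → 11
gcd(11, 200651): 200651 = 18241·11 + 0 → 11
gcd(11, 22627): 22627 = 2057·11 + 0 → 11

11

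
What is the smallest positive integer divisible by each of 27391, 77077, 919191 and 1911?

lcm(27391, 77077) = 27391·77077/gcd = 2111216107/637 = 3314311
lcm(3314311, 919191) = 3314311·919191/gcd = 3046484842401/637 = 4782550773
lcm(4782550773, 1911) = 4782550773·1911/gcd = 9139454527203/1911 = 4782550773

4782550773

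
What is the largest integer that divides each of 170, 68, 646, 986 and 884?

gcd(170, 68): 170 = 2·68 + 34; 68 = 2·34 + 0 → 34
gcd(34, 646): 646 = 19·34 + 0 → 34
gcd(34, 986): 986 = 29·34 + 0 → 34
gcd(34, 884): 884 = 26·34 + 0 → 34

34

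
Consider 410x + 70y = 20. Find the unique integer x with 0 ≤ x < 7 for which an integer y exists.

5

gcd(410, 70) = 10 (Euclid: 410 = 5·70 + 60; 70 = 1·60 + 10; 60 = 6·10 + 0), and 10 | 20.
Extended Euclid: 410·(-1) + 70·(6) = 10. Scale by 2: x₀ = -2.
General solution x = x₀ + 7t; reducing mod 7 gives x = 5 (and y = -29).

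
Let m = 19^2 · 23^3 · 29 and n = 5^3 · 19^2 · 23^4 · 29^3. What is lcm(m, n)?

max exponent per prime: 5^3 · 19^2 · 23^4 · 29^3 = 307980026973625

307980026973625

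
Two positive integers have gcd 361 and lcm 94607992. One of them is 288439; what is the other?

118408

u·v = gcd·lcm = 361·94607992 = 34153485112, so v = 34153485112/288439 = 118408.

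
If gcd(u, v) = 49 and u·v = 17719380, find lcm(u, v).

Since gcd(u,v)·lcm(u,v) = uv, lcm = 17719380/49 = 361620.

361620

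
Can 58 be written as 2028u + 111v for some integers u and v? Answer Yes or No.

By Bézout, 2028u + 111v = 58 has integer solutions iff gcd(2028, 111) | 58.
Euclid: 2028 = 18·111 + 30; 111 = 3·30 + 21; 30 = 1·21 + 9; 21 = 2·9 + 3; 9 = 3·3 + 0. gcd = 3; 58 mod 3 = 1. No.

No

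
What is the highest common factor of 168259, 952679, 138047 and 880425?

91

168259 = 7 · 13 · 43²; 952679 = 7 · 13 · 19² · 29; 138047 = 7 · 13 · 37 · 41; 880425 = 3² · 5² · 7 · 13 · 43
gcd takes min exponent of each prime: 7 · 13 = 91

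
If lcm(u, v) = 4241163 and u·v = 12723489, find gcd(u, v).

gcd·lcm = product, so gcd = 12723489/4241163 = 3.

3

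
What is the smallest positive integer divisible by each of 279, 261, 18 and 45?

80910

279 = 3² · 31; 261 = 3² · 29; 18 = 2 · 3²; 45 = 3² · 5
lcm takes max exponent of each prime: 2 · 3² · 5 · 29 · 31 = 80910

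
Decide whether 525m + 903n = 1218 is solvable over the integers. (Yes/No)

gcd(525, 903): 903 = 1·525 + 378; 525 = 1·378 + 147; 378 = 2·147 + 84; 147 = 1·84 + 63; 84 = 1·63 + 21; 63 = 3·21 + 0 → 21
21 divides 1218, so a solution exists.

Yes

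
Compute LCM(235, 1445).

67915

gcd first: 1445 = 6·235 + 35; 235 = 6·35 + 25; 35 = 1·25 + 10; 25 = 2·10 + 5; 10 = 2·5 + 0 → gcd = 5
lcm = 235·1445/gcd = 339575/5 = 67915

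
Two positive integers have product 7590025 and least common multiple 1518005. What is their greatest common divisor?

From gcd × lcm = ab: gcd = 7590025 / 1518005 = 5.

5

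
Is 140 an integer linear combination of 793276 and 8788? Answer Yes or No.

By Bézout, 793276m + 8788n = 140 has integer solutions iff gcd(793276, 8788) | 140.
Euclid: 793276 = 90·8788 + 2356; 8788 = 3·2356 + 1720; 2356 = 1·1720 + 636; 1720 = 2·636 + 448; 636 = 1·448 + 188; 448 = 2·188 + 72; 188 = 2·72 + 44; 72 = 1·44 + 28; 44 = 1·28 + 16; 28 = 1·16 + 12; 16 = 1·12 + 4; 12 = 3·4 + 0. gcd = 4; 140 mod 4 = 0. Yes.

Yes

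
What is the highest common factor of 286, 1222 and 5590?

26

gcd(286, 1222): 1222 = 4·286 + 78; 286 = 3·78 + 52; 78 = 1·52 + 26; 52 = 2·26 + 0 → 26
gcd(26, 5590): 5590 = 215·26 + 0 → 26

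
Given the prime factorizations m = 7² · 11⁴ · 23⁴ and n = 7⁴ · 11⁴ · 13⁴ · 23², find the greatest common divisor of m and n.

379509361

min exponent per shared prime: 7² · 11⁴ · 23² = 379509361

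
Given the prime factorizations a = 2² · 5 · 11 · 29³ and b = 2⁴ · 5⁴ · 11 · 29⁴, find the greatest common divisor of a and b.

5365580

min exponent per shared prime: 2² · 5 · 11 · 29³ = 5365580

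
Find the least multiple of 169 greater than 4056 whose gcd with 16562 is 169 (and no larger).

Multiples of 169 above 4056: 169·25, 169·26, … . Need the cofactor coprime to 16562/169 = 98.
Checking s = 25, 26, … the first with gcd(s, 98) = 1 is s = 25, giving 4225.

4225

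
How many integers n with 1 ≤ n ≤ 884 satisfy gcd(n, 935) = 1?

935 = 5·11·17. Inclusion–exclusion on these primes:
884 − ⌊884/5⌋ − ⌊884/11⌋ − ⌊884/17⌋ + ⌊884/55⌋ + ⌊884/85⌋ + ⌊884/187⌋ − ⌊884/935⌋ = 606

606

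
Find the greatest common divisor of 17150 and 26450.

17150 = 2 · 5² · 7³
26450 = 2 · 5² · 23²
Common: 2 · 5² = 50

50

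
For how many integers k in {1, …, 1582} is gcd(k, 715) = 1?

1063

Prime factors of 715: 5, 11, 13. Count integers ≤ 1582 divisible by none of them.
By inclusion–exclusion: 1582 − ⌊1582/5⌋ − ⌊1582/11⌋ − ⌊1582/13⌋ + ⌊1582/55⌋ + ⌊1582/65⌋ + ⌊1582/143⌋ − ⌊1582/715⌋ = 1063.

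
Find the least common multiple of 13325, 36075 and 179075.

lcm(13325, 36075) = 13325·36075/gcd = 480699375/325 = 1479075
lcm(1479075, 179075) = 1479075·179075/gcd = 264865355625/325 = 814970325

814970325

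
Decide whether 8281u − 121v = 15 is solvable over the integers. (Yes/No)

gcd(8281, 121): 8281 = 68·121 + 53; 121 = 2·53 + 15; 53 = 3·15 + 8; 15 = 1·8 + 7; 8 = 1·7 + 1; 7 = 7·1 + 0 → 1
1 divides 15, so a solution exists.

Yes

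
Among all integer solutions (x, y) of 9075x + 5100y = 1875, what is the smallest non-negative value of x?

21

Reduce mod 5100: 9075x ≡ 1875 (mod 5100). With g = gcd(9075, 5100) = 75 dividing 1875, divide through: 121x ≡ 25 (mod 68).
Since gcd(121, 68) = 1, x ≡ 25·(121)⁻¹ ≡ 21 (mod 68). Smallest non-negative: 21.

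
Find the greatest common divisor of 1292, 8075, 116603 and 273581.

323

1292 = 2² · 17 · 19; 8075 = 5² · 17 · 19; 116603 = 17 · 19³; 273581 = 7 · 11² · 17 · 19
gcd takes min exponent of each prime: 17 · 19 = 323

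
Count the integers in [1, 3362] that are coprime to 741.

741 = 3·13·19. Inclusion–exclusion on these primes:
3362 − ⌊3362/3⌋ − ⌊3362/13⌋ − ⌊3362/19⌋ + ⌊3362/39⌋ + ⌊3362/57⌋ + ⌊3362/247⌋ − ⌊3362/741⌋ = 1961

1961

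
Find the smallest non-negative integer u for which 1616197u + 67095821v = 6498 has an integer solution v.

123423

Reduce mod 67095821: 1616197u ≡ 6498 (mod 67095821). With g = gcd(1616197, 67095821) = 361 dividing 6498, divide through: 4477u ≡ 18 (mod 185861).
Since gcd(4477, 185861) = 1, u ≡ 18·(4477)⁻¹ ≡ 123423 (mod 185861). Smallest non-negative: 123423.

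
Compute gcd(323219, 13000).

13

323219 = 13 · 23² · 47
13000 = 2³ · 5³ · 13
Common: 13 = 13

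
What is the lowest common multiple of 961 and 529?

508369

961 = 31²; 529 = 23²
max exponents: 23² · 31² = 508369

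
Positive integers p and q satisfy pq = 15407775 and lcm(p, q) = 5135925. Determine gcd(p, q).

From gcd × lcm = pq: gcd = 15407775 / 5135925 = 3.

3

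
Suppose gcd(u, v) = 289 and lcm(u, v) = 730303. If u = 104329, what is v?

2023

u·v = gcd·lcm = 289·730303 = 211057567, so v = 211057567/104329 = 2023.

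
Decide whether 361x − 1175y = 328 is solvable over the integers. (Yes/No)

gcd(361, 1175): 1175 = 3·361 + 92; 361 = 3·92 + 85; 92 = 1·85 + 7; 85 = 12·7 + 1; 7 = 7·1 + 0 → 1
1 divides 328, so a solution exists.

Yes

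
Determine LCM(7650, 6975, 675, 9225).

29169450

7650 = 2 · 3² · 5² · 17; 6975 = 3² · 5² · 31; 675 = 3³ · 5²; 9225 = 3² · 5² · 41
lcm takes max exponent of each prime: 2 · 3³ · 5² · 17 · 31 · 41 = 29169450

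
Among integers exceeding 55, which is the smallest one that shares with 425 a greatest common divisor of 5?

60

Multiples of 5 above 55: 5·12, 5·13, … . Need the cofactor coprime to 425/5 = 85.
Checking s = 12, 13, … the first with gcd(s, 85) = 1 is s = 12, giving 60.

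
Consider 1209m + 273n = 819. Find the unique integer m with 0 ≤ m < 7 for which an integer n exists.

0

Euclid: 1209 = 4·273 + 117; 273 = 2·117 + 39; 117 = 3·39 + 0 → gcd = 39; 819 = 39·21.
Back-substitution yields 1209·(-2) + 273·(9) = 39, so one solution is m = -2·21 = -42, n = 9·21 = 189.
Solutions in m differ by 273/39 = 7; the one in [0, 7) is -42 mod 7 = 0.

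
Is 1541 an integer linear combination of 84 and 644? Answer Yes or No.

gcd(84, 644): 644 = 7·84 + 56; 84 = 1·56 + 28; 56 = 2·28 + 0 → 28
28 does not divide 1541, so a solution does not exist.

No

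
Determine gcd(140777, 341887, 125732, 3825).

17

140777 = 7² · 13² · 17; 341887 = 7 · 13² · 17²; 125732 = 2² · 17 · 43²; 3825 = 3² · 5² · 17
gcd takes min exponent of each prime: 17 = 17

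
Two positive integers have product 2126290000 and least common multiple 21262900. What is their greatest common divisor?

100

gcd·lcm = product, so gcd = 2126290000/21262900 = 100.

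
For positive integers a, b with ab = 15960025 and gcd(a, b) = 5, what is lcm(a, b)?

3192005

For any two positive integers, gcd × lcm equals their product. Hence lcm = 15960025 / 5 = 3192005.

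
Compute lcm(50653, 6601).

50653 = 37³; 6601 = 7 · 23 · 41
max exponents: 7 · 23 · 37³ · 41 = 334360453

334360453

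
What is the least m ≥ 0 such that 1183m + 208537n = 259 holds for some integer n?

gcd(1183, 208537) = 7 (Euclid: 208537 = 176·1183 + 329; 1183 = 3·329 + 196; 329 = 1·196 + 133; 196 = 1·133 + 63; 133 = 2·63 + 7; 63 = 9·7 + 0), and 7 | 259.
Extended Euclid: 1183·(-3173) + 208537·(18) = 7. Scale by 37: m₀ = -117401.
General solution m = m₀ + 29791t; reducing mod 29791 gives m = 1763 (and n = -10).

1763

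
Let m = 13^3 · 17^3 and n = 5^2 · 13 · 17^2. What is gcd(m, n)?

min exponent per shared prime: 13 · 17^2 = 3757

3757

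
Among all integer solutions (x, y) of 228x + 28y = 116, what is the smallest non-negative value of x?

1

Euclid: 228 = 8·28 + 4; 28 = 7·4 + 0 → gcd = 4; 116 = 4·29.
Back-substitution yields 228·(1) + 28·(-8) = 4, so one solution is x = 1·29 = 29, y = -8·29 = -232.
Solutions in x differ by 28/4 = 7; the one in [0, 7) is 29 mod 7 = 1.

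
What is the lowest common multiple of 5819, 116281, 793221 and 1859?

57664602216507

5819 = 11 · 23²; 116281 = 11² · 31²; 793221 = 3 · 11 · 13 · 43²; 1859 = 11 · 13²
lcm takes max exponent of each prime: 3 · 11² · 13² · 23² · 31² · 43² = 57664602216507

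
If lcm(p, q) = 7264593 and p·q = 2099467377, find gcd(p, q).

From gcd × lcm = pq: gcd = 2099467377 / 7264593 = 289.

289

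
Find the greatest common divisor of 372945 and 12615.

15

Euclid: 372945 = 29·12615 + 7110; 12615 = 1·7110 + 5505; 7110 = 1·5505 + 1605; 5505 = 3·1605 + 690; 1605 = 2·690 + 225; 690 = 3·225 + 15; 225 = 15·15 + 0. Last nonzero remainder: 15.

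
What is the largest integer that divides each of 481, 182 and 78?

13

gcd(481, 182): 481 = 2·182 + 117; 182 = 1·117 + 65; 117 = 1·65 + 52; 65 = 1·52 + 13; 52 = 4·13 + 0 → 13
gcd(13, 78): 78 = 6·13 + 0 → 13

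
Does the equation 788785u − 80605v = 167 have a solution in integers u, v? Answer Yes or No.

By Bézout, 788785u − 80605v = 167 has integer solutions iff gcd(788785, 80605) | 167.
Euclid: 788785 = 9·80605 + 63340; 80605 = 1·63340 + 17265; 63340 = 3·17265 + 11545; 17265 = 1·11545 + 5720; 11545 = 2·5720 + 105; 5720 = 54·105 + 50; 105 = 2·50 + 5; 50 = 10·5 + 0. gcd = 5; 167 mod 5 = 2. No.

No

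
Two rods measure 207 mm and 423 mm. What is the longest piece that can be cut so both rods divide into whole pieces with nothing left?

9

Euclid: 423 = 2·207 + 9; 207 = 23·9 + 0. Last nonzero remainder: 9.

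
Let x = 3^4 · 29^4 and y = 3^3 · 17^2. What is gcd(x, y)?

min exponent per shared prime: 3^3 = 27

27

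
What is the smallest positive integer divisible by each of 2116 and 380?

201020

2116 = 2² · 23²; 380 = 2² · 5 · 19
max exponents: 2² · 5 · 19 · 23² = 201020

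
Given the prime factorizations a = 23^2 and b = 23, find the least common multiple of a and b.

529

max exponent per prime: 23^2 = 529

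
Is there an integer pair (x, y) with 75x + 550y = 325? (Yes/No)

gcd(75, 550): 550 = 7·75 + 25; 75 = 3·25 + 0 → 25
25 divides 325, so a solution exists.

Yes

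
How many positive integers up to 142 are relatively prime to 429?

Prime factors of 429: 3, 11, 13. Count integers ≤ 142 divisible by none of them.
By inclusion–exclusion: 142 − ⌊142/3⌋ − ⌊142/11⌋ − ⌊142/13⌋ + ⌊142/33⌋ + ⌊142/39⌋ + ⌊142/143⌋ − ⌊142/429⌋ = 80.

80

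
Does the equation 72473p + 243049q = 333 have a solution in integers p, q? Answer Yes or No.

Yes

By Bézout, 72473p + 243049q = 333 has integer solutions iff gcd(72473, 243049) | 333.
Euclid: 243049 = 3·72473 + 25630; 72473 = 2·25630 + 21213; 25630 = 1·21213 + 4417; 21213 = 4·4417 + 3545; 4417 = 1·3545 + 872; 3545 = 4·872 + 57; 872 = 15·57 + 17; 57 = 3·17 + 6; 17 = 2·6 + 5; 6 = 1·5 + 1; 5 = 5·1 + 0. gcd = 1; 333 mod 1 = 0. Yes.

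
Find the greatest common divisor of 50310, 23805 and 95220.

gcd(50310, 23805): 50310 = 2·23805 + 2700; 23805 = 8·2700 + 2205; 2700 = 1·2205 + 495; 2205 = 4·495 + 225; 495 = 2·225 + 45; 225 = 5·45 + 0 → 45
gcd(45, 95220): 95220 = 2116·45 + 0 → 45

45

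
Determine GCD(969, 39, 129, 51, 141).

gcd(969, 39): 969 = 24·39 + 33; 39 = 1·33 + 6; 33 = 5·6 + 3; 6 = 2·3 + 0 → 3
gcd(3, 129): 129 = 43·3 + 0 → 3
gcd(3, 51): 51 = 17·3 + 0 → 3
gcd(3, 141): 141 = 47·3 + 0 → 3

3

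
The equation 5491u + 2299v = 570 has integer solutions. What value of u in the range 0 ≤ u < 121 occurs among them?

65

Reduce mod 2299: 5491u ≡ 570 (mod 2299). With g = gcd(5491, 2299) = 19 dividing 570, divide through: 289u ≡ 30 (mod 121).
Since gcd(289, 121) = 1, u ≡ 30·(289)⁻¹ ≡ 65 (mod 121). Smallest non-negative: 65.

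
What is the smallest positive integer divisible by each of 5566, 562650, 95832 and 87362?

5566 = 2 · 11² · 23; 562650 = 2 · 3 · 5² · 11² · 31; 95832 = 2³ · 3² · 11³; 87362 = 2 · 11² · 19²
lcm takes max exponent of each prime: 2³ · 3² · 5² · 11³ · 19² · 23 · 31 = 616662149400

616662149400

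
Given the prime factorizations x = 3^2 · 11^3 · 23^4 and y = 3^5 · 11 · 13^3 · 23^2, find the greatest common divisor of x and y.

min exponent per shared prime: 3^2 · 11 · 23^2 = 52371

52371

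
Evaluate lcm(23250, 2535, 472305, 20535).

23250 = 2 · 3 · 5³ · 31; 2535 = 3 · 5 · 13²; 472305 = 3 · 5 · 23 · 37²; 20535 = 3 · 5 · 37²
lcm takes max exponent of each prime: 2 · 3 · 5³ · 13² · 23 · 31 · 37² = 123720294750

123720294750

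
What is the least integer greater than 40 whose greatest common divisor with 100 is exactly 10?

70

gcd(t, 100) = 10 forces 10 | t; write t = 10s. Then gcd(10s, 10·10) = 10·gcd(s, 10), so need gcd(s, 10) = 1.
10s > 40 gives s ≥ 5. The least s ≥ 5 coprime to 10 is 7, so t = 10·7 = 70.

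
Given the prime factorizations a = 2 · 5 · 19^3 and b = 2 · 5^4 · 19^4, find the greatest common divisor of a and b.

min exponent per shared prime: 2 · 5 · 19^3 = 68590

68590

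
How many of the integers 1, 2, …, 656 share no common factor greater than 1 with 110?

238

110 = 2·5·11. Inclusion–exclusion on these primes:
656 − ⌊656/2⌋ − ⌊656/5⌋ − ⌊656/11⌋ + ⌊656/10⌋ + ⌊656/22⌋ + ⌊656/55⌋ − ⌊656/110⌋ = 238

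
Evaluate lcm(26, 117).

234

26 = 2 · 13; 117 = 3² · 13
max exponents: 2 · 3² · 13 = 234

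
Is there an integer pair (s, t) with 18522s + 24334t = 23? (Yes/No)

By Bézout, 18522s + 24334t = 23 has integer solutions iff gcd(18522, 24334) | 23.
Euclid: 24334 = 1·18522 + 5812; 18522 = 3·5812 + 1086; 5812 = 5·1086 + 382; 1086 = 2·382 + 322; 382 = 1·322 + 60; 322 = 5·60 + 22; 60 = 2·22 + 16; 22 = 1·16 + 6; 16 = 2·6 + 4; 6 = 1·4 + 2; 4 = 2·2 + 0. gcd = 2; 23 mod 2 = 1. No.

No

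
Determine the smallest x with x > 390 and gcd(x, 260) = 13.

403

gcd(x, 260) = 13 forces 13 | x; write x = 13s. Then gcd(13s, 13·20) = 13·gcd(s, 20), so need gcd(s, 20) = 1.
13s > 390 gives s ≥ 31. The least s ≥ 31 coprime to 20 is 31, so x = 13·31 = 403.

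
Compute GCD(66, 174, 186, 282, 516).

66 = 2 · 3 · 11; 174 = 2 · 3 · 29; 186 = 2 · 3 · 31; 282 = 2 · 3 · 47; 516 = 2² · 3 · 43
gcd takes min exponent of each prime: 2 · 3 = 6

6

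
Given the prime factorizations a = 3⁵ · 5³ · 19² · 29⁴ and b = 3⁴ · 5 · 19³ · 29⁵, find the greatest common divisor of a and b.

min exponent per shared prime: 3⁴ · 5 · 19² · 29⁴ = 103408018605

103408018605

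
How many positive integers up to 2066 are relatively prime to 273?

1090

Prime factors of 273: 3, 7, 13. Count integers ≤ 2066 divisible by none of them.
By inclusion–exclusion: 2066 − ⌊2066/3⌋ − ⌊2066/7⌋ − ⌊2066/13⌋ + ⌊2066/21⌋ + ⌊2066/39⌋ + ⌊2066/91⌋ − ⌊2066/273⌋ = 1090.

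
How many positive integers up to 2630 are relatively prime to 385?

1640

Prime factors of 385: 5, 7, 11. Count integers ≤ 2630 divisible by none of them.
By inclusion–exclusion: 2630 − ⌊2630/5⌋ − ⌊2630/7⌋ − ⌊2630/11⌋ + ⌊2630/35⌋ + ⌊2630/55⌋ + ⌊2630/77⌋ − ⌊2630/385⌋ = 1640.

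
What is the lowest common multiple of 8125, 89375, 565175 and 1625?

8125 = 5⁴ · 13; 89375 = 5⁴ · 11 · 13; 565175 = 5² · 13 · 37 · 47; 1625 = 5³ · 13
lcm takes max exponent of each prime: 5⁴ · 11 · 13 · 37 · 47 = 155423125

155423125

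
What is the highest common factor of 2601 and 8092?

289

Euclid: 8092 = 3·2601 + 289; 2601 = 9·289 + 0. Last nonzero remainder: 289.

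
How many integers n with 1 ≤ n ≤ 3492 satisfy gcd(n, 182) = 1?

182 = 2·7·13. Inclusion–exclusion on these primes:
3492 − ⌊3492/2⌋ − ⌊3492/7⌋ − ⌊3492/13⌋ + ⌊3492/14⌋ + ⌊3492/26⌋ + ⌊3492/91⌋ − ⌊3492/182⌋ = 1382

1382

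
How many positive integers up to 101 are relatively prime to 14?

44

14 = 2·7. Inclusion–exclusion on these primes:
101 − ⌊101/2⌋ − ⌊101/7⌋ + ⌊101/14⌋ = 44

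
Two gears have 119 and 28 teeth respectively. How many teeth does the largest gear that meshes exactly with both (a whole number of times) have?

Euclid: 119 = 4·28 + 7; 28 = 4·7 + 0. Last nonzero remainder: 7.

7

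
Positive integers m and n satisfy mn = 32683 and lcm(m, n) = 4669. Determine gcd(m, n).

From gcd × lcm = mn: gcd = 32683 / 4669 = 7.

7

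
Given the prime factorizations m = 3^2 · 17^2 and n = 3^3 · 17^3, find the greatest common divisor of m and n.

min exponent per shared prime: 3^2 · 17^2 = 2601

2601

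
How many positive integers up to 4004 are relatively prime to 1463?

2957

1463 = 7·11·19. Inclusion–exclusion on these primes:
4004 − ⌊4004/7⌋ − ⌊4004/11⌋ − ⌊4004/19⌋ + ⌊4004/77⌋ + ⌊4004/133⌋ + ⌊4004/209⌋ − ⌊4004/1463⌋ = 2957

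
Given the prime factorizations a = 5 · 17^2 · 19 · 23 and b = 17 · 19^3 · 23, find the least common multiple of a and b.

227958865

max exponent per prime: 5 · 17^2 · 19^3 · 23 = 227958865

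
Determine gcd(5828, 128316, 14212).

4

5828 = 2² · 31 · 47; 128316 = 2² · 3 · 17² · 37; 14212 = 2² · 11 · 17 · 19
gcd takes min exponent of each prime: 2² = 4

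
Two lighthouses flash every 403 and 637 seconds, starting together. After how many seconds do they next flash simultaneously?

19747

gcd first: 637 = 1·403 + 234; 403 = 1·234 + 169; 234 = 1·169 + 65; 169 = 2·65 + 39; 65 = 1·39 + 26; 39 = 1·26 + 13; 26 = 2·13 + 0 → gcd = 13
lcm = 403·637/gcd = 256711/13 = 19747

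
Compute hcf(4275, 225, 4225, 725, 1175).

4275 = 3² · 5² · 19; 225 = 3² · 5²; 4225 = 5² · 13²; 725 = 5² · 29; 1175 = 5² · 47
gcd takes min exponent of each prime: 5² = 25

25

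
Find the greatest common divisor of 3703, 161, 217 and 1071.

7

gcd(3703, 161): 3703 = 23·161 + 0 → 161
gcd(161, 217): 217 = 1·161 + 56; 161 = 2·56 + 49; 56 = 1·49 + 7; 49 = 7·7 + 0 → 7
gcd(7, 1071): 1071 = 153·7 + 0 → 7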